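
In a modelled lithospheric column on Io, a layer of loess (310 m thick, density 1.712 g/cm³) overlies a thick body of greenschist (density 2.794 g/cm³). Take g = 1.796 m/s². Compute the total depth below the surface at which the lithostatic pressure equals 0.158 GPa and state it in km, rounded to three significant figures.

Pressure at base of upper layers: 1712×1.796×310 = 9.532×10^5 Pa = 9.532×10^-4 GPa
Remaining pressure to be supplied by greenschist: 1.580×10^8 − 9.532×10^5 = 1.570×10^8 Pa
Additional depth in greenschist = 1.570×10^8 Pa / (2794 kg/m³ × 1.796 m/s²) = 31297 m
Total depth = 310 m + 31297 m = 31607 m
= 31.607 km

31.6 km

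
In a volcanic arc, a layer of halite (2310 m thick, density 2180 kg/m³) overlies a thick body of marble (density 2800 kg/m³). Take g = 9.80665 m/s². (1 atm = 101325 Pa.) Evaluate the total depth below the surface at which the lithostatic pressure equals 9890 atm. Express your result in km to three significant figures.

Pressure at base of upper layers: 2180×9.80665×2310 = 4.938×10^7 Pa = 487.4 atm
Remaining pressure to be supplied by marble: 1.002×10^9 − 4.938×10^7 = 9.527×10^8 Pa
Additional depth in marble = 9.527×10^8 Pa / (2800 kg/m³ × 9.80665 m/s²) = 34697 m
Total depth = 2310 m + 34697 m = 37007 m
= 37.007 km

37.0 km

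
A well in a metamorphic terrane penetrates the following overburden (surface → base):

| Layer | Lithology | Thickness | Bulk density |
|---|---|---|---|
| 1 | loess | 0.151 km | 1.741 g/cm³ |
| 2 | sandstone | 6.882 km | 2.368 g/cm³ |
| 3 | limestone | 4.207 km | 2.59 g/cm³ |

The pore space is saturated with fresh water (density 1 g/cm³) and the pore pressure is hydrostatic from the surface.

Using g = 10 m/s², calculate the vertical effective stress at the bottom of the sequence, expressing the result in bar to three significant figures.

Overburden (lithostatic) stress σ_v:
loess: 1741 kg/m³ × 10 m/s² × 151 m = 2.629×10^6 Pa = 2.629 MPa
sandstone: 2368 kg/m³ × 10 m/s² × 6882 m = 1.630×10^8 Pa = 163.0 MPa
limestone: 2590 kg/m³ × 10 m/s² × 4207 m = 1.090×10^8 Pa = 109.0 MPa
Total = 2.629 + 163.0 + 109.0 = 274.56 MPa
Pore pressure P_p = 1000 kg/m³ × 10 m/s² × 11240 m = 1.124×10^8 Pa = 112.4 MPa
Effective stress σ' = σ_v − P_p = 274.6 − 112.4 = 162.16 MPa = 1621.6 bar

1620 bar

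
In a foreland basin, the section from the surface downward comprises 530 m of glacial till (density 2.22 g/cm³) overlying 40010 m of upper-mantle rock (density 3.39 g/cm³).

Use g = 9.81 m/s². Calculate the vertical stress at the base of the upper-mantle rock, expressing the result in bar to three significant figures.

glacial till: 2220 kg/m³ × 9.81 m/s² × 530 m = 1.154×10^7 Pa = 115.4 bar
upper-mantle rock: 3390 kg/m³ × 9.81 m/s² × 40010 m = 1.331×10^9 Pa = 13306 bar
Total = 115.4 + 13306 = 13421 bar

13400 bar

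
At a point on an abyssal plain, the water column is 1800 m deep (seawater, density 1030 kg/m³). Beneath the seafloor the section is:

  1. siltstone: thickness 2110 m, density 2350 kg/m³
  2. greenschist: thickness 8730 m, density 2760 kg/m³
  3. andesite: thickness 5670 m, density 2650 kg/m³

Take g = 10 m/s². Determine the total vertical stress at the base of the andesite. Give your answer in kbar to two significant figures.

seawater: 1030 kg/m³ × 10 m/s² × 1800 m = 1.854×10^7 Pa = 0.1854 kbar
siltstone: 2350 kg/m³ × 10 m/s² × 2110 m = 4.958×10^7 Pa = 0.4959 kbar
greenschist: 2760 kg/m³ × 10 m/s² × 8730 m = 2.409×10^8 Pa = 2.409 kbar
andesite: 2650 kg/m³ × 10 m/s² × 5670 m = 1.503×10^8 Pa = 1.503 kbar
Total = 0.1854 + 0.4959 + 2.409 + 1.503 = 4.5933 kbar

4.6 kbar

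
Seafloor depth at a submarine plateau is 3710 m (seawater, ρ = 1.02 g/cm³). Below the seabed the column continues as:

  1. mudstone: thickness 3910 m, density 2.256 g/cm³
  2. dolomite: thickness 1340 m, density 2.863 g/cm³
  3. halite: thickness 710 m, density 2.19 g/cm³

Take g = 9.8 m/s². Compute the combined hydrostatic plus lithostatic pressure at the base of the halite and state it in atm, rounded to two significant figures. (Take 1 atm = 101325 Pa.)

seawater: 1020 kg/m³ × 9.8 m/s² × 3710 m = 3.709×10^7 Pa = 366.0 atm
mudstone: 2256 kg/m³ × 9.8 m/s² × 3910 m = 8.645×10^7 Pa = 853.1 atm
dolomite: 2863 kg/m³ × 9.8 m/s² × 1340 m = 3.760×10^7 Pa = 371.1 atm
halite: 2190 kg/m³ × 9.8 m/s² × 710 m = 1.524×10^7 Pa = 150.4 atm
Total = 366.0 + 853.1 + 371.1 + 150.4 = 1740.6 atm

1700 atm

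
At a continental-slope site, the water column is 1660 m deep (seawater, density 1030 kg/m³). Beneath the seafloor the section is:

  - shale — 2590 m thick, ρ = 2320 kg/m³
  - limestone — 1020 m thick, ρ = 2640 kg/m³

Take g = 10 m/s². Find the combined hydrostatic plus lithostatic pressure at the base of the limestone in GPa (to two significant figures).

seawater: 1030 kg/m³ × 10 m/s² × 1660 m = 1.710×10^7 Pa = 0.01710 GPa
shale: 2320 kg/m³ × 10 m/s² × 2590 m = 6.009×10^7 Pa = 0.06009 GPa
limestone: 2640 kg/m³ × 10 m/s² × 1020 m = 2.693×10^7 Pa = 0.02693 GPa
Total = 0.01710 + 0.06009 + 0.02693 = 0.10411 GPa

0.10 GPa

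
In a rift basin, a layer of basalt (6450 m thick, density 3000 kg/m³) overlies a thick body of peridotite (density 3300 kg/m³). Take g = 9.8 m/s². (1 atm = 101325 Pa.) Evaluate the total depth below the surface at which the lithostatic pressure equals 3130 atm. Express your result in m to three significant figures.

Pressure at base of upper layers: 3000×9.8×6450 = 1.896×10^8 Pa = 1872 atm
Remaining pressure to be supplied by peridotite: 3.171×10^8 − 1.896×10^8 = 1.275×10^8 Pa
Additional depth in peridotite = 1.275×10^8 Pa / (3300 kg/m³ × 9.8 m/s²) = 3943.0 m
Total depth = 6450 m + 3943.0 m = 10393 m

10400 m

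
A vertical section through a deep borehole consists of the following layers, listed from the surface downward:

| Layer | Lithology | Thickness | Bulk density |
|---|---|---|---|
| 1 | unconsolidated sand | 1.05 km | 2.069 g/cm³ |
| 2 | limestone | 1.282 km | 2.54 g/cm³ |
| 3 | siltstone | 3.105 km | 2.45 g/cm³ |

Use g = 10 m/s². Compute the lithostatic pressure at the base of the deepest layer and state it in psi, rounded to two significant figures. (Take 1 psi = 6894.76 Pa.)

unconsolidated sand: 2069 kg/m³ × 10 m/s² × 1050 m = 2.172×10^7 Pa = 3151 psi
limestone: 2540 kg/m³ × 10 m/s² × 1282 m = 3.256×10^7 Pa = 4723 psi
siltstone: 2450 kg/m³ × 10 m/s² × 3105 m = 7.607×10^7 Pa = 11033 psi
Total = 3151 + 4723 + 11033 = 18907 psi

19000 psi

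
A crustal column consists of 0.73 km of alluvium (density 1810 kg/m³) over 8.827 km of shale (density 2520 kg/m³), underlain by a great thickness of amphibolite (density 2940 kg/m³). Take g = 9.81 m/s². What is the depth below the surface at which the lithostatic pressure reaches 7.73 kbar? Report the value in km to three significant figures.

28.3 km

Pressure at base of upper layers: 1810×9.81×730 + 2520×9.81×8827 = 2.312×10^8 Pa = 2.312 kbar
Remaining pressure to be supplied by amphibolite: 7.730×10^8 − 2.312×10^8 = 5.418×10^8 Pa
Additional depth in amphibolite = 5.418×10^8 Pa / (2940 kg/m³ × 9.81 m/s²) = 18786 m
Total depth = 9557 m + 18786 m = 28343 m
= 28.343 km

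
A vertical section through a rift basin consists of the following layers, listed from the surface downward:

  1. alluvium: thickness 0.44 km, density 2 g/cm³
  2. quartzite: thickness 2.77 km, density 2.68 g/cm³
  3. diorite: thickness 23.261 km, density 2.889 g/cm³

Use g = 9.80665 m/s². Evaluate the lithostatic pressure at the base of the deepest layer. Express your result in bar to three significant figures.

alluvium: 2000 kg/m³ × 9.80665 m/s² × 440 m = 8.630×10^6 Pa = 86.30 bar
quartzite: 2680 kg/m³ × 9.80665 m/s² × 2770 m = 7.280×10^7 Pa = 728.0 bar
diorite: 2889 kg/m³ × 9.80665 m/s² × 23261 m = 6.590×10^8 Pa = 6590 bar
Total = 86.30 + 728.0 + 6590 = 7404.5 bar

7400 bar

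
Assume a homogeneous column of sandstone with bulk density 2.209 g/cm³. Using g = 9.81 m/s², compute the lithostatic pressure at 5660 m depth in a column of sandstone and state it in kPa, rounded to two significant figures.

120000 kPa

sandstone: 2209 kg/m³ × 9.81 m/s² × 5660 m = 1.227×10^8 Pa = 1.227×10^5 kPa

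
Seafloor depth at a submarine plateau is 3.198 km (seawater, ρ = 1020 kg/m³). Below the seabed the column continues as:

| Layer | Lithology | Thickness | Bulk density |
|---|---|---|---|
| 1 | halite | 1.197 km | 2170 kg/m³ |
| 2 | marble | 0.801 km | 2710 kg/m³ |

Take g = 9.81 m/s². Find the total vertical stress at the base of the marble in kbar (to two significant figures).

0.79 kbar

seawater: 1020 kg/m³ × 9.81 m/s² × 3198 m = 3.200×10^7 Pa = 0.3200 kbar
halite: 2170 kg/m³ × 9.81 m/s² × 1197 m = 2.548×10^7 Pa = 0.2548 kbar
marble: 2710 kg/m³ × 9.81 m/s² × 801 m = 2.129×10^7 Pa = 0.2129 kbar
Total = 0.3200 + 0.2548 + 0.2129 = 0.78776 kbar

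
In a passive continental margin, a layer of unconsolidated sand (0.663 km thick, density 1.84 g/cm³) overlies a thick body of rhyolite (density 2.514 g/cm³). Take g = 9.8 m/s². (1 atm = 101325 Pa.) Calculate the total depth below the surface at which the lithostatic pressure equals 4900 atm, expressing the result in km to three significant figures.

20.3 km

Pressure at base of upper layers: 1840×9.8×663 = 1.196×10^7 Pa = 118.0 atm
Remaining pressure to be supplied by rhyolite: 4.965×10^8 − 1.196×10^7 = 4.845×10^8 Pa
Additional depth in rhyolite = 4.845×10^8 Pa / (2514 kg/m³ × 9.8 m/s²) = 19667 m
Total depth = 663 m + 19667 m = 20330 m
= 20.330 km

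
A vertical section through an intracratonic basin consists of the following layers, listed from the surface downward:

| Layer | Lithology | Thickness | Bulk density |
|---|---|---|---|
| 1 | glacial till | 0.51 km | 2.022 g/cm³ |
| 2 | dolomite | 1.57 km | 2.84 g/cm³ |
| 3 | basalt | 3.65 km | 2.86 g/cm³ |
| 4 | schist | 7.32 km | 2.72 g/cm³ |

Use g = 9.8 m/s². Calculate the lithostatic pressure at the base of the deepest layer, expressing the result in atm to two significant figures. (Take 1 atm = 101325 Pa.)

3500 atm

glacial till: 2022 kg/m³ × 9.8 m/s² × 510 m = 1.011×10^7 Pa = 99.74 atm
dolomite: 2840 kg/m³ × 9.8 m/s² × 1570 m = 4.370×10^7 Pa = 431.2 atm
basalt: 2860 kg/m³ × 9.8 m/s² × 3650 m = 1.023×10^8 Pa = 1010 atm
schist: 2720 kg/m³ × 9.8 m/s² × 7320 m = 1.951×10^8 Pa = 1926 atm
Total = 99.74 + 431.2 + 1010 + 1926 = 3466.3 atm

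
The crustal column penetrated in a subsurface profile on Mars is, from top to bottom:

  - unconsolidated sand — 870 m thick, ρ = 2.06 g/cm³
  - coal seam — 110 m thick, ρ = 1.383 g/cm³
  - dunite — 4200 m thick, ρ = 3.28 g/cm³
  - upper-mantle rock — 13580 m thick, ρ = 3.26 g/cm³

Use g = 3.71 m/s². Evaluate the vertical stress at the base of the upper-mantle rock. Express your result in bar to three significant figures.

2230 bar

unconsolidated sand: 2060 kg/m³ × 3.71 m/s² × 870 m = 6.649×10^6 Pa = 66.49 bar
coal seam: 1383 kg/m³ × 3.71 m/s² × 110 m = 5.644×10^5 Pa = 5.644 bar
dunite: 3280 kg/m³ × 3.71 m/s² × 4200 m = 5.111×10^7 Pa = 511.1 bar
upper-mantle rock: 3260 kg/m³ × 3.71 m/s² × 13580 m = 1.642×10^8 Pa = 1642 bar
Total = 66.49 + 5.644 + 511.1 + 1642 = 2225.7 bar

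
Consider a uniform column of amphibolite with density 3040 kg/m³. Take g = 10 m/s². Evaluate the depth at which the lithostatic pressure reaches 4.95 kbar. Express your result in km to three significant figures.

16.3 km

h = P/(ρg) = 4.95 kbar / (3040 kg/m³ × 10 m/s²) = 4.950×10^8 Pa / 30400 Pa/m = 16283 m
= 16.283 km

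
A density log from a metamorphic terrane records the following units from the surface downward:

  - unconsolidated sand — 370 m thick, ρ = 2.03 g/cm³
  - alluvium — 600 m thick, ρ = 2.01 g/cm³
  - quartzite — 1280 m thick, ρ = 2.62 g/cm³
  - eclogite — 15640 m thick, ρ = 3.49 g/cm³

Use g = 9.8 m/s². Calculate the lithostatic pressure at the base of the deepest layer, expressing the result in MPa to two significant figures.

590 MPa

unconsolidated sand: 2030 kg/m³ × 9.8 m/s² × 370 m = 7.361×10^6 Pa = 7.361 MPa
alluvium: 2010 kg/m³ × 9.8 m/s² × 600 m = 1.182×10^7 Pa = 11.82 MPa
quartzite: 2620 kg/m³ × 9.8 m/s² × 1280 m = 3.287×10^7 Pa = 32.87 MPa
eclogite: 3490 kg/m³ × 9.8 m/s² × 15640 m = 5.349×10^8 Pa = 534.9 MPa
Total = 7.361 + 11.82 + 32.87 + 534.9 = 586.96 MPa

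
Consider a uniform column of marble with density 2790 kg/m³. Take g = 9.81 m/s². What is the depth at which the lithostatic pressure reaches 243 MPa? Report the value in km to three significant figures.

8.88 km

h = P/(ρg) = 243 MPa / (2790 kg/m³ × 9.81 m/s²) = 2.430×10^8 Pa / 27370 Pa/m = 8878.4 m
= 8.8784 km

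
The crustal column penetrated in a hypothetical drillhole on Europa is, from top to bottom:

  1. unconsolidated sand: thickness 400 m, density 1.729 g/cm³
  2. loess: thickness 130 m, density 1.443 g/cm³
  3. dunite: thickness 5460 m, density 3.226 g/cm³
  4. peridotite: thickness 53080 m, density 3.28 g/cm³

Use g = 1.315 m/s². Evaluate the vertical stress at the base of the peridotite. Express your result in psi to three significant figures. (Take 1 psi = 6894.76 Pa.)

unconsolidated sand: 1729 kg/m³ × 1.315 m/s² × 400 m = 9.095×10^5 Pa = 131.9 psi
loess: 1443 kg/m³ × 1.315 m/s² × 130 m = 2.467×10^5 Pa = 35.78 psi
dunite: 3226 kg/m³ × 1.315 m/s² × 5460 m = 2.316×10^7 Pa = 3359 psi
peridotite: 3280 kg/m³ × 1.315 m/s² × 53080 m = 2.289×10^8 Pa = 33206 psi
Total = 131.9 + 35.78 + 3359 + 33206 = 36733 psi

36700 psi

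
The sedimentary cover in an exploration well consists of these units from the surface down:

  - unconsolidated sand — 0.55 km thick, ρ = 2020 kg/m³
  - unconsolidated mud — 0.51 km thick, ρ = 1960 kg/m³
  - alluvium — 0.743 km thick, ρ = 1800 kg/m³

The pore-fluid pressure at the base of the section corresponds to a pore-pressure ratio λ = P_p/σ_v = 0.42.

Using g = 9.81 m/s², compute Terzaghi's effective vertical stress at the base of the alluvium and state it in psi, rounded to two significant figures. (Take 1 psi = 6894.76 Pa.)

2800 psi

Overburden (lithostatic) stress σ_v:
unconsolidated sand: 2020 kg/m³ × 9.81 m/s² × 550 m = 1.090×10^7 Pa = 10.90 MPa
unconsolidated mud: 1960 kg/m³ × 9.81 m/s² × 510 m = 9.806×10^6 Pa = 9.806 MPa
alluvium: 1800 kg/m³ × 9.81 m/s² × 743 m = 1.312×10^7 Pa = 13.12 MPa
Total = 10.90 + 9.806 + 13.12 = 33.825 MPa
Pore pressure P_p = λ·σ_v = 0.42 × 33.82 MPa = 14.21 MPa
Effective stress σ' = σ_v − P_p = 33.82 − 14.21 = 19.618 MPa = 2845.4 psi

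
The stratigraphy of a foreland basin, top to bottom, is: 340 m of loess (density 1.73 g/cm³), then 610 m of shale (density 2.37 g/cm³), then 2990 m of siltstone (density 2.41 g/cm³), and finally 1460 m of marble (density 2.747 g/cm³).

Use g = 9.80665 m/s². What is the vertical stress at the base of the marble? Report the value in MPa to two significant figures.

loess: 1730 kg/m³ × 9.80665 m/s² × 340 m = 5.768×10^6 Pa = 5.768 MPa
shale: 2370 kg/m³ × 9.80665 m/s² × 610 m = 1.418×10^7 Pa = 14.18 MPa
siltstone: 2410 kg/m³ × 9.80665 m/s² × 2990 m = 7.067×10^7 Pa = 70.67 MPa
marble: 2747 kg/m³ × 9.80665 m/s² × 1460 m = 3.933×10^7 Pa = 39.33 MPa
Total = 5.768 + 14.18 + 70.67 + 39.33 = 129.94 MPa

130 MPa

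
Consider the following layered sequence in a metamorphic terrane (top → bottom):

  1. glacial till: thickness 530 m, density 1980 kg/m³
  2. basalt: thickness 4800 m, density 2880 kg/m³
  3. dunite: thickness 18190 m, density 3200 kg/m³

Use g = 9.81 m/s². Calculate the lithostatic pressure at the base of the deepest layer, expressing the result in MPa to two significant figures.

glacial till: 1980 kg/m³ × 9.81 m/s² × 530 m = 1.029×10^7 Pa = 10.29 MPa
basalt: 2880 kg/m³ × 9.81 m/s² × 4800 m = 1.356×10^8 Pa = 135.6 MPa
dunite: 3200 kg/m³ × 9.81 m/s² × 18190 m = 5.710×10^8 Pa = 571.0 MPa
Total = 10.29 + 135.6 + 571.0 = 716.93 MPa

720 MPa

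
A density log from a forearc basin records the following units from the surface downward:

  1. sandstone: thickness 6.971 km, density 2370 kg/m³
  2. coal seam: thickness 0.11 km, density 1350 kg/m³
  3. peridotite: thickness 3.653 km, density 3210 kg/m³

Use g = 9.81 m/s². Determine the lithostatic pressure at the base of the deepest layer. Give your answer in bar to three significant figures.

2790 bar

sandstone: 2370 kg/m³ × 9.81 m/s² × 6971 m = 1.621×10^8 Pa = 1621 bar
coal seam: 1350 kg/m³ × 9.81 m/s² × 110 m = 1.457×10^6 Pa = 14.57 bar
peridotite: 3210 kg/m³ × 9.81 m/s² × 3653 m = 1.150×10^8 Pa = 1150 bar
Total = 1621 + 14.57 + 1150 = 2785.6 bar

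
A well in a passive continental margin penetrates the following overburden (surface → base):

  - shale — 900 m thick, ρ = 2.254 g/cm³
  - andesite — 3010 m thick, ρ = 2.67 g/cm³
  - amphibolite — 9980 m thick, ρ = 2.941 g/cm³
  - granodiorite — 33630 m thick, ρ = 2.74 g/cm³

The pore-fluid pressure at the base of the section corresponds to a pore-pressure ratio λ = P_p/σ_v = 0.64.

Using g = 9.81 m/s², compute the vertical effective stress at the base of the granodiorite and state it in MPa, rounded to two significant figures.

Overburden (lithostatic) stress σ_v:
shale: 2254 kg/m³ × 9.81 m/s² × 900 m = 1.990×10^7 Pa = 19.90 MPa
andesite: 2670 kg/m³ × 9.81 m/s² × 3010 m = 7.884×10^7 Pa = 78.84 MPa
amphibolite: 2941 kg/m³ × 9.81 m/s² × 9980 m = 2.879×10^8 Pa = 287.9 MPa
granodiorite: 2740 kg/m³ × 9.81 m/s² × 33630 m = 9.040×10^8 Pa = 904.0 MPa
Total = 19.90 + 78.84 + 287.9 + 904.0 = 1290.6 MPa
Pore pressure P_p = λ·σ_v = 0.64 × 1291 MPa = 826.0 MPa
Effective stress σ' = σ_v − P_p = 1291 − 826.0 = 464.63 MPa

460 MPa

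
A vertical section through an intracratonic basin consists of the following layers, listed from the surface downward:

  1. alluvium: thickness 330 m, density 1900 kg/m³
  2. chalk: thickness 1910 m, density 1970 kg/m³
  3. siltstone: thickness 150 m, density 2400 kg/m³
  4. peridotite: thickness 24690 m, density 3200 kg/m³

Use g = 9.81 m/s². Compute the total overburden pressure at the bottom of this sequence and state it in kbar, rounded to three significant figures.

8.22 kbar

alluvium: 1900 kg/m³ × 9.81 m/s² × 330 m = 6.151×10^6 Pa = 0.06151 kbar
chalk: 1970 kg/m³ × 9.81 m/s² × 1910 m = 3.691×10^7 Pa = 0.3691 kbar
siltstone: 2400 kg/m³ × 9.81 m/s² × 150 m = 3.532×10^6 Pa = 0.03532 kbar
peridotite: 3200 kg/m³ × 9.81 m/s² × 24690 m = 7.751×10^8 Pa = 7.751 kbar
Total = 0.06151 + 0.3691 + 0.03532 + 7.751 = 8.2166 kbar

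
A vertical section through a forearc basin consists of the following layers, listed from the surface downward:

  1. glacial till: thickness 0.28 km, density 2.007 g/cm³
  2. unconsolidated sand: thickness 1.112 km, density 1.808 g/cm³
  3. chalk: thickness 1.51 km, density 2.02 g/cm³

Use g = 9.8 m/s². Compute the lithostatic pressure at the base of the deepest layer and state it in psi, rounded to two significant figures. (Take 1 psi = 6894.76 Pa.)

8000 psi

glacial till: 2007 kg/m³ × 9.8 m/s² × 280 m = 5.507×10^6 Pa = 798.8 psi
unconsolidated sand: 1808 kg/m³ × 9.8 m/s² × 1112 m = 1.970×10^7 Pa = 2858 psi
chalk: 2020 kg/m³ × 9.8 m/s² × 1510 m = 2.989×10^7 Pa = 4335 psi
Total = 798.8 + 2858 + 4335 = 7991.9 psi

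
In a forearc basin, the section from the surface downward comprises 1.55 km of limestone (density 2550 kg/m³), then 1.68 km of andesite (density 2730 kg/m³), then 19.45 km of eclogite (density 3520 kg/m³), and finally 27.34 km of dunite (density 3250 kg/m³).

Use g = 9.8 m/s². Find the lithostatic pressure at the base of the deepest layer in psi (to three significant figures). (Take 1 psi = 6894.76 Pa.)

236000 psi

limestone: 2550 kg/m³ × 9.8 m/s² × 1550 m = 3.873×10^7 Pa = 5618 psi
andesite: 2730 kg/m³ × 9.8 m/s² × 1680 m = 4.495×10^7 Pa = 6519 psi
eclogite: 3520 kg/m³ × 9.8 m/s² × 19450 m = 6.709×10^8 Pa = 97313 psi
dunite: 3250 kg/m³ × 9.8 m/s² × 27340 m = 8.708×10^8 Pa = 1.263×10^5 psi
Total = 5618 + 6519 + 97313 + 1.263×10^5 = 2.3575×10^5 psi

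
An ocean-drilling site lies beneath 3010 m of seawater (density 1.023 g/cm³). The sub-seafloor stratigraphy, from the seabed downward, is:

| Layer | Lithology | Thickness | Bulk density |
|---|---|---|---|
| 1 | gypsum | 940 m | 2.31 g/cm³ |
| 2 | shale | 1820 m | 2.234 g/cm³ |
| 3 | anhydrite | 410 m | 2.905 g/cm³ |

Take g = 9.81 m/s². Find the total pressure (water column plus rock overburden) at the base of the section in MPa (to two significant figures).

seawater: 1023 kg/m³ × 9.81 m/s² × 3010 m = 3.021×10^7 Pa = 30.21 MPa
gypsum: 2310 kg/m³ × 9.81 m/s² × 940 m = 2.130×10^7 Pa = 21.30 MPa
shale: 2234 kg/m³ × 9.81 m/s² × 1820 m = 3.989×10^7 Pa = 39.89 MPa
anhydrite: 2905 kg/m³ × 9.81 m/s² × 410 m = 1.168×10^7 Pa = 11.68 MPa
Total = 30.21 + 21.30 + 39.89 + 11.68 = 103.08 MPa

100 MPa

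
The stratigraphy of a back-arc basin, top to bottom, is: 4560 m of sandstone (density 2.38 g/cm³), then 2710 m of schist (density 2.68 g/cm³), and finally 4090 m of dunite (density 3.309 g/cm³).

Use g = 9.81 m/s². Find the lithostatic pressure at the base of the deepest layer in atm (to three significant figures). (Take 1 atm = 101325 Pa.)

3060 atm

sandstone: 2380 kg/m³ × 9.81 m/s² × 4560 m = 1.065×10^8 Pa = 1051 atm
schist: 2680 kg/m³ × 9.81 m/s² × 2710 m = 7.125×10^7 Pa = 703.2 atm
dunite: 3309 kg/m³ × 9.81 m/s² × 4090 m = 1.328×10^8 Pa = 1310 atm
Total = 1051 + 703.2 + 1310 = 3064.2 atm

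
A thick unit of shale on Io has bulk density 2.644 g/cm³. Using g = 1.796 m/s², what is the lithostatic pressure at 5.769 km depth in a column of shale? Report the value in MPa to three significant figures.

shale: 2644 kg/m³ × 1.796 m/s² × 5769 m = 2.739×10^7 Pa = 27.39 MPa

27.4 MPa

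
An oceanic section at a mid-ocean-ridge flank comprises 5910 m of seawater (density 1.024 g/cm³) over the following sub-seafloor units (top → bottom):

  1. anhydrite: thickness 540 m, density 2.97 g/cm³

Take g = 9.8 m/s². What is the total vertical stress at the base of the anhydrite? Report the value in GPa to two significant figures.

seawater: 1024 kg/m³ × 9.8 m/s² × 5910 m = 5.931×10^7 Pa = 0.05931 GPa
anhydrite: 2970 kg/m³ × 9.8 m/s² × 540 m = 1.572×10^7 Pa = 0.01572 GPa
Total = 0.05931 + 0.01572 = 0.075025 GPa

0.075 GPa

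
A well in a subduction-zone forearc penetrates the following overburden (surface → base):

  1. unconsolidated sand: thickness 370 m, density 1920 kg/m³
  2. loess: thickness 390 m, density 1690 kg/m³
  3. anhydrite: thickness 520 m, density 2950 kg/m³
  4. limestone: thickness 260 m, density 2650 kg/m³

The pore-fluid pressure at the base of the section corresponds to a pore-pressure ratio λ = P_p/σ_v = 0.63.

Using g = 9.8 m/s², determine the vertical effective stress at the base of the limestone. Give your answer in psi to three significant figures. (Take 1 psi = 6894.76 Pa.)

1890 psi

Overburden (lithostatic) stress σ_v:
unconsolidated sand: 1920 kg/m³ × 9.8 m/s² × 370 m = 6.962×10^6 Pa = 6.962 MPa
loess: 1690 kg/m³ × 9.8 m/s² × 390 m = 6.459×10^6 Pa = 6.459 MPa
anhydrite: 2950 kg/m³ × 9.8 m/s² × 520 m = 1.503×10^7 Pa = 15.03 MPa
limestone: 2650 kg/m³ × 9.8 m/s² × 260 m = 6.752×10^6 Pa = 6.752 MPa
Total = 6.962 + 6.459 + 15.03 + 6.752 = 35.207 MPa
Pore pressure P_p = λ·σ_v = 0.63 × 35.21 MPa = 22.18 MPa
Effective stress σ' = σ_v − P_p = 35.21 − 22.18 = 13.026 MPa = 1889.3 psi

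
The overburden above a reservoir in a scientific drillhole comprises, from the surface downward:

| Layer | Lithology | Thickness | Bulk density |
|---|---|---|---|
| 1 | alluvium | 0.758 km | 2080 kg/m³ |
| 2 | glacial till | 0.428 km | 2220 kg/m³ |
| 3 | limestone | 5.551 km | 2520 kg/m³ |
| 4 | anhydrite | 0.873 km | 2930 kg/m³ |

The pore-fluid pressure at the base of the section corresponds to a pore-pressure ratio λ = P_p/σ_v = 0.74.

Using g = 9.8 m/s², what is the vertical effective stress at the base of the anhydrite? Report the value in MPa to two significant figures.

Overburden (lithostatic) stress σ_v:
alluvium: 2080 kg/m³ × 9.8 m/s² × 758 m = 1.545×10^7 Pa = 15.45 MPa
glacial till: 2220 kg/m³ × 9.8 m/s² × 428 m = 9.312×10^6 Pa = 9.312 MPa
limestone: 2520 kg/m³ × 9.8 m/s² × 5551 m = 1.371×10^8 Pa = 137.1 MPa
anhydrite: 2930 kg/m³ × 9.8 m/s² × 873 m = 2.507×10^7 Pa = 25.07 MPa
Total = 15.45 + 9.312 + 137.1 + 25.07 = 186.92 MPa
Pore pressure P_p = λ·σ_v = 0.74 × 186.9 MPa = 138.3 MPa
Effective stress σ' = σ_v − P_p = 186.9 − 138.3 = 48.599 MPa

49 MPa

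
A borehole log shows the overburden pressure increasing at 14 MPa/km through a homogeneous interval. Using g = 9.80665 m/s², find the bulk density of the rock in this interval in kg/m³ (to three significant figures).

ρ = (dP/dz)/g = 14 MPa/km / 9.80665 m/s² = 14000 Pa/m / 9.80665 m/s² = 1427.6 kg/m³

1430 kg/m³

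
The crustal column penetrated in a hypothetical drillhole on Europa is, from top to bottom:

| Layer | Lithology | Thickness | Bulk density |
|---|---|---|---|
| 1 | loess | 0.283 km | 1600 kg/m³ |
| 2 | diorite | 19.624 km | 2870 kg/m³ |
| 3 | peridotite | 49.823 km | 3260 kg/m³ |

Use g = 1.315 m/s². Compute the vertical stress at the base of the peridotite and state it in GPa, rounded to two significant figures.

loess: 1600 kg/m³ × 1.315 m/s² × 283 m = 5.954×10^5 Pa = 5.954×10^-4 GPa
diorite: 2870 kg/m³ × 1.315 m/s² × 19624 m = 7.406×10^7 Pa = 0.07406 GPa
peridotite: 3260 kg/m³ × 1.315 m/s² × 49823 m = 2.136×10^8 Pa = 0.2136 GPa
Total = 5.954×10^-4 + 0.07406 + 0.2136 = 0.28824 GPa

0.29 GPa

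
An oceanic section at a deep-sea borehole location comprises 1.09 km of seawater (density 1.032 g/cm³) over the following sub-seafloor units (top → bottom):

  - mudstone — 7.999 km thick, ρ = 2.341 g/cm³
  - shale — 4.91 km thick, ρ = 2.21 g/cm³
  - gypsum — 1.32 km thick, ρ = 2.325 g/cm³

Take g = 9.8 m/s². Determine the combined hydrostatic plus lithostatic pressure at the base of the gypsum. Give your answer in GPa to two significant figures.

seawater: 1032 kg/m³ × 9.8 m/s² × 1090 m = 1.102×10^7 Pa = 0.01102 GPa
mudstone: 2341 kg/m³ × 9.8 m/s² × 7999 m = 1.835×10^8 Pa = 0.1835 GPa
shale: 2210 kg/m³ × 9.8 m/s² × 4910 m = 1.063×10^8 Pa = 0.1063 GPa
gypsum: 2325 kg/m³ × 9.8 m/s² × 1320 m = 3.008×10^7 Pa = 0.03008 GPa
Total = 0.01102 + 0.1835 + 0.1063 + 0.03008 = 0.33095 GPa

0.33 GPa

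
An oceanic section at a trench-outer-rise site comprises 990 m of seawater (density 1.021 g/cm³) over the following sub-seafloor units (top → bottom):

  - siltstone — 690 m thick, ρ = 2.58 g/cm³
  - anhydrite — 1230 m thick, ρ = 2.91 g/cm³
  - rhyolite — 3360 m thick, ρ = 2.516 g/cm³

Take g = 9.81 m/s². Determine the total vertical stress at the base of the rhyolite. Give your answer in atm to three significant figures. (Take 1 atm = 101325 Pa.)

seawater: 1021 kg/m³ × 9.81 m/s² × 990 m = 9.916×10^6 Pa = 97.86 atm
siltstone: 2580 kg/m³ × 9.81 m/s² × 690 m = 1.746×10^7 Pa = 172.4 atm
anhydrite: 2910 kg/m³ × 9.81 m/s² × 1230 m = 3.511×10^7 Pa = 346.5 atm
rhyolite: 2516 kg/m³ × 9.81 m/s² × 3360 m = 8.293×10^7 Pa = 818.5 atm
Total = 97.86 + 172.4 + 346.5 + 818.5 = 1435.2 atm

1440 atm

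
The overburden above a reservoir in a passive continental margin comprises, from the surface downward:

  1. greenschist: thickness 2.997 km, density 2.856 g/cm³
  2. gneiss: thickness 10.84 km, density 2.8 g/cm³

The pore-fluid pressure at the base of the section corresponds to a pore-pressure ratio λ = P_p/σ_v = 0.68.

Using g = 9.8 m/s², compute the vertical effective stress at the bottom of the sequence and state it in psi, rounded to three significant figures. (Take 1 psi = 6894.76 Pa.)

Overburden (lithostatic) stress σ_v:
greenschist: 2856 kg/m³ × 9.8 m/s² × 2997 m = 8.388×10^7 Pa = 83.88 MPa
gneiss: 2800 kg/m³ × 9.8 m/s² × 10840 m = 2.974×10^8 Pa = 297.4 MPa
Total = 83.88 + 297.4 = 381.33 MPa
Pore pressure P_p = λ·σ_v = 0.68 × 381.3 MPa = 259.3 MPa
Effective stress σ' = σ_v − P_p = 381.3 − 259.3 = 122.03 MPa = 17698 psi

17700 psi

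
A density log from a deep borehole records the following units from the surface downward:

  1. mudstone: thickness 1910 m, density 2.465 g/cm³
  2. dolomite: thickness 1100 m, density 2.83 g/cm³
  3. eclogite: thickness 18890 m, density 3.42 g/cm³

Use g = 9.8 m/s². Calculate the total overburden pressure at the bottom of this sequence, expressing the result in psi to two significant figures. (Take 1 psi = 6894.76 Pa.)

100000 psi

mudstone: 2465 kg/m³ × 9.8 m/s² × 1910 m = 4.614×10^7 Pa = 6692 psi
dolomite: 2830 kg/m³ × 9.8 m/s² × 1100 m = 3.051×10^7 Pa = 4425 psi
eclogite: 3420 kg/m³ × 9.8 m/s² × 18890 m = 6.331×10^8 Pa = 91826 psi
Total = 6692 + 4425 + 91826 = 1.0294×10^5 psi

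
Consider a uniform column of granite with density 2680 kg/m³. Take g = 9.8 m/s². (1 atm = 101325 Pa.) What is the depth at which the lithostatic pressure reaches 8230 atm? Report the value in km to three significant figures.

31.8 km

h = P/(ρg) = 8230 atm / (2680 kg/m³ × 9.8 m/s²) = 8.339×10^8 Pa / 26264 Pa/m = 31751 m
= 31.751 km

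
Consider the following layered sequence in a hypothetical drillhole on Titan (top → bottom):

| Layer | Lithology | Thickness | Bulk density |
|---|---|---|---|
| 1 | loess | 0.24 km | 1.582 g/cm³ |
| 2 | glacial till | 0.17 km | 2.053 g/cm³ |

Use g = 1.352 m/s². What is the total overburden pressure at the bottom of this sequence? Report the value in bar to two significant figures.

loess: 1582 kg/m³ × 1.352 m/s² × 240 m = 5.133×10^5 Pa = 5.133 bar
glacial till: 2053 kg/m³ × 1.352 m/s² × 170 m = 4.719×10^5 Pa = 4.719 bar
Total = 5.133 + 4.719 = 9.8519 bar

9.9 bar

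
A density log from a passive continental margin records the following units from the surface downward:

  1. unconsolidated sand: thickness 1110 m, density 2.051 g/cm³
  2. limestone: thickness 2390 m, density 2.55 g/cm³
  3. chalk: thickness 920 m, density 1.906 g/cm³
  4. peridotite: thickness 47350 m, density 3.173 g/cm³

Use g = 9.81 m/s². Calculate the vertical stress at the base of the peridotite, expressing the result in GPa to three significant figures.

1.57 GPa

unconsolidated sand: 2051 kg/m³ × 9.81 m/s² × 1110 m = 2.233×10^7 Pa = 0.02233 GPa
limestone: 2550 kg/m³ × 9.81 m/s² × 2390 m = 5.979×10^7 Pa = 0.05979 GPa
chalk: 1906 kg/m³ × 9.81 m/s² × 920 m = 1.720×10^7 Pa = 0.01720 GPa
peridotite: 3173 kg/m³ × 9.81 m/s² × 47350 m = 1.474×10^9 Pa = 1.474 GPa
Total = 0.02233 + 0.05979 + 0.01720 + 1.474 = 1.5732 GPa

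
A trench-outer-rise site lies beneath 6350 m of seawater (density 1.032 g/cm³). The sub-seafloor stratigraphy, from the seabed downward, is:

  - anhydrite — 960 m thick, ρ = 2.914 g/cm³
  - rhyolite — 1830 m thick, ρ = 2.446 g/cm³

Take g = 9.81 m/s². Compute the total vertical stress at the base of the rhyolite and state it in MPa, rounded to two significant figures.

seawater: 1032 kg/m³ × 9.81 m/s² × 6350 m = 6.429×10^7 Pa = 64.29 MPa
anhydrite: 2914 kg/m³ × 9.81 m/s² × 960 m = 2.744×10^7 Pa = 27.44 MPa
rhyolite: 2446 kg/m³ × 9.81 m/s² × 1830 m = 4.391×10^7 Pa = 43.91 MPa
Total = 64.29 + 27.44 + 43.91 = 135.64 MPa

140 MPa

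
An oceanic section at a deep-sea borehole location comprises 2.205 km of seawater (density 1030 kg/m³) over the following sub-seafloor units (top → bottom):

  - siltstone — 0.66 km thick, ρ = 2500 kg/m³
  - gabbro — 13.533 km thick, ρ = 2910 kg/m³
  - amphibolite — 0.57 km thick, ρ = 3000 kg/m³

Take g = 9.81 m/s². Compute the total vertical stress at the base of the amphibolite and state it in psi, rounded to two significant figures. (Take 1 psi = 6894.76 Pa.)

64000 psi

seawater: 1030 kg/m³ × 9.81 m/s² × 2205 m = 2.228×10^7 Pa = 3231 psi
siltstone: 2500 kg/m³ × 9.81 m/s² × 660 m = 1.619×10^7 Pa = 2348 psi
gabbro: 2910 kg/m³ × 9.81 m/s² × 13533 m = 3.863×10^8 Pa = 56032 psi
amphibolite: 3000 kg/m³ × 9.81 m/s² × 570 m = 1.678×10^7 Pa = 2433 psi
Total = 3231 + 2348 + 56032 + 2433 = 64044 psi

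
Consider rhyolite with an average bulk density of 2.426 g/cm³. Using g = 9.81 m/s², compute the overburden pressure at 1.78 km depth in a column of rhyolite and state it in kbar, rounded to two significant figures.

0.42 kbar

rhyolite: 2426 kg/m³ × 9.81 m/s² × 1780 m = 4.236×10^7 Pa = 0.4236 kbar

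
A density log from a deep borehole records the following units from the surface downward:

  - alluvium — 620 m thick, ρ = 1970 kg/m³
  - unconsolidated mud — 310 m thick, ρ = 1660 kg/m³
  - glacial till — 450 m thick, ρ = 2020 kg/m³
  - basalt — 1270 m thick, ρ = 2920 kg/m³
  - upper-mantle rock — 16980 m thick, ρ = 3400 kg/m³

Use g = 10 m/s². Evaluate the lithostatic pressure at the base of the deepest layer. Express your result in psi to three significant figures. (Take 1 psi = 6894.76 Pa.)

alluvium: 1970 kg/m³ × 10 m/s² × 620 m = 1.221×10^7 Pa = 1771 psi
unconsolidated mud: 1660 kg/m³ × 10 m/s² × 310 m = 5.146×10^6 Pa = 746.4 psi
glacial till: 2020 kg/m³ × 10 m/s² × 450 m = 9.090×10^6 Pa = 1318 psi
basalt: 2920 kg/m³ × 10 m/s² × 1270 m = 3.708×10^7 Pa = 5379 psi
upper-mantle rock: 3400 kg/m³ × 10 m/s² × 16980 m = 5.773×10^8 Pa = 83733 psi
Total = 1771 + 746.4 + 1318 + 5379 + 83733 = 92948 psi

92900 psi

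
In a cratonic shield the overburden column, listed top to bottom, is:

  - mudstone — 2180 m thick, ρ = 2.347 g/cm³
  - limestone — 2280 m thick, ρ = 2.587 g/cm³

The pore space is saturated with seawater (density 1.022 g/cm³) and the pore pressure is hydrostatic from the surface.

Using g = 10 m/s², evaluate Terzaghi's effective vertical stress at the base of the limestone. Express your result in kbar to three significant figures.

Overburden (lithostatic) stress σ_v:
mudstone: 2347 kg/m³ × 10 m/s² × 2180 m = 5.116×10^7 Pa = 51.16 MPa
limestone: 2587 kg/m³ × 10 m/s² × 2280 m = 5.898×10^7 Pa = 58.98 MPa
Total = 51.16 + 58.98 = 110.15 MPa
Pore pressure P_p = 1022 kg/m³ × 10 m/s² × 4460 m = 4.558×10^7 Pa = 45.58 MPa
Effective stress σ' = σ_v − P_p = 110.1 − 45.58 = 64.567 MPa = 0.64567 kbar

0.646 kbar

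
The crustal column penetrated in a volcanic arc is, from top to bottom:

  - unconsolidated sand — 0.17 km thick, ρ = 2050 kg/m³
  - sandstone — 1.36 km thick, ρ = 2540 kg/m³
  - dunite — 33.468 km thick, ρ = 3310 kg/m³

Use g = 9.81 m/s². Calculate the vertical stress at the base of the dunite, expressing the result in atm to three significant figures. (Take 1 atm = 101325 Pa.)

unconsolidated sand: 2050 kg/m³ × 9.81 m/s² × 170 m = 3.419×10^6 Pa = 33.74 atm
sandstone: 2540 kg/m³ × 9.81 m/s² × 1360 m = 3.389×10^7 Pa = 334.4 atm
dunite: 3310 kg/m³ × 9.81 m/s² × 33468 m = 1.087×10^9 Pa = 10725 atm
Total = 33.74 + 334.4 + 10725 = 11094 atm

11100 atm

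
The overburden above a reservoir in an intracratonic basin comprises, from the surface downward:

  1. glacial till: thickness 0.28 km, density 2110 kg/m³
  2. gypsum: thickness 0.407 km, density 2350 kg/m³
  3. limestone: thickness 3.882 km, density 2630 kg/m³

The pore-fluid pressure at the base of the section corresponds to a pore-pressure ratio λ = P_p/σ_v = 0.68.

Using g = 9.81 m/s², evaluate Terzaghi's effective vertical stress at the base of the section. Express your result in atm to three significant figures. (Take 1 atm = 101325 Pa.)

Overburden (lithostatic) stress σ_v:
glacial till: 2110 kg/m³ × 9.81 m/s² × 280 m = 5.796×10^6 Pa = 5.796 MPa
gypsum: 2350 kg/m³ × 9.81 m/s² × 407 m = 9.383×10^6 Pa = 9.383 MPa
limestone: 2630 kg/m³ × 9.81 m/s² × 3882 m = 1.002×10^8 Pa = 100.2 MPa
Total = 5.796 + 9.383 + 100.2 = 115.34 MPa
Pore pressure P_p = λ·σ_v = 0.68 × 115.3 MPa = 78.43 MPa
Effective stress σ' = σ_v − P_p = 115.3 − 78.43 = 36.907 MPa = 364.25 atm

364 atm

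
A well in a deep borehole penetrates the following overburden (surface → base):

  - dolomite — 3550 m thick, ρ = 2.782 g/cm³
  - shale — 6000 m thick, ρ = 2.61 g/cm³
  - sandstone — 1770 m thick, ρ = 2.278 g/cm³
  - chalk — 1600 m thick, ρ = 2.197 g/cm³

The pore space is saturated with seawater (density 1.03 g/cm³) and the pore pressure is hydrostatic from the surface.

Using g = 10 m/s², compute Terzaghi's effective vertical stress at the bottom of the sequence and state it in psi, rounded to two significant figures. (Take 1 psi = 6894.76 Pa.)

29000 psi

Overburden (lithostatic) stress σ_v:
dolomite: 2782 kg/m³ × 10 m/s² × 3550 m = 9.876×10^7 Pa = 98.76 MPa
shale: 2610 kg/m³ × 10 m/s² × 6000 m = 1.566×10^8 Pa = 156.6 MPa
sandstone: 2278 kg/m³ × 10 m/s² × 1770 m = 4.032×10^7 Pa = 40.32 MPa
chalk: 2197 kg/m³ × 10 m/s² × 1600 m = 3.515×10^7 Pa = 35.15 MPa
Total = 98.76 + 156.6 + 40.32 + 35.15 = 330.83 MPa
Pore pressure P_p = 1030 kg/m³ × 10 m/s² × 12920 m = 1.331×10^8 Pa = 133.1 MPa
Effective stress σ' = σ_v − P_p = 330.8 − 133.1 = 197.76 MPa = 28682 psi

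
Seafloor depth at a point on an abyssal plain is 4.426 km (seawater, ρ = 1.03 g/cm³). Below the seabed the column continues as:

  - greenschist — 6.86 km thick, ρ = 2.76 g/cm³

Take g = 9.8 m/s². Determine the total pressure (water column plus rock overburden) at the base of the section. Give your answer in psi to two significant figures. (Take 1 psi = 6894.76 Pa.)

33000 psi

seawater: 1030 kg/m³ × 9.8 m/s² × 4426 m = 4.468×10^7 Pa = 6480 psi
greenschist: 2760 kg/m³ × 9.8 m/s² × 6860 m = 1.855×10^8 Pa = 26912 psi
Total = 6480 + 26912 = 33391 psi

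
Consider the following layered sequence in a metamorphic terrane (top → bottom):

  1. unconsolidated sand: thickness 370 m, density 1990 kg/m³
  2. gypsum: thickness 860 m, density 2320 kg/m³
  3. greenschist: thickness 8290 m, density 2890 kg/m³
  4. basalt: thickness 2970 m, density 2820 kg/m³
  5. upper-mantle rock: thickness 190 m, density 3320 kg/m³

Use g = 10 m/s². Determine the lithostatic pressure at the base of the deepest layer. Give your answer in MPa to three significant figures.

357 MPa

unconsolidated sand: 1990 kg/m³ × 10 m/s² × 370 m = 7.363×10^6 Pa = 7.363 MPa
gypsum: 2320 kg/m³ × 10 m/s² × 860 m = 1.995×10^7 Pa = 19.95 MPa
greenschist: 2890 kg/m³ × 10 m/s² × 8290 m = 2.396×10^8 Pa = 239.6 MPa
basalt: 2820 kg/m³ × 10 m/s² × 2970 m = 8.375×10^7 Pa = 83.75 MPa
upper-mantle rock: 3320 kg/m³ × 10 m/s² × 190 m = 6.308×10^6 Pa = 6.308 MPa
Total = 7.363 + 19.95 + 239.6 + 83.75 + 6.308 = 356.96 MPa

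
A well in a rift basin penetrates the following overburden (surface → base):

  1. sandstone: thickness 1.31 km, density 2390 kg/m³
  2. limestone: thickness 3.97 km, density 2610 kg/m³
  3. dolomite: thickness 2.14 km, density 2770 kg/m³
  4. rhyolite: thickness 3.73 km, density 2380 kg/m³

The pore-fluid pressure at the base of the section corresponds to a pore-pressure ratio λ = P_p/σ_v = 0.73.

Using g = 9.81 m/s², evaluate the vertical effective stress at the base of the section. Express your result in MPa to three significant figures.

Overburden (lithostatic) stress σ_v:
sandstone: 2390 kg/m³ × 9.81 m/s² × 1310 m = 3.071×10^7 Pa = 30.71 MPa
limestone: 2610 kg/m³ × 9.81 m/s² × 3970 m = 1.016×10^8 Pa = 101.6 MPa
dolomite: 2770 kg/m³ × 9.81 m/s² × 2140 m = 5.815×10^7 Pa = 58.15 MPa
rhyolite: 2380 kg/m³ × 9.81 m/s² × 3730 m = 8.709×10^7 Pa = 87.09 MPa
Total = 30.71 + 101.6 + 58.15 + 87.09 = 277.60 MPa
Pore pressure P_p = λ·σ_v = 0.73 × 277.6 MPa = 202.6 MPa
Effective stress σ' = σ_v − P_p = 277.6 − 202.6 = 74.952 MPa

75.0 MPa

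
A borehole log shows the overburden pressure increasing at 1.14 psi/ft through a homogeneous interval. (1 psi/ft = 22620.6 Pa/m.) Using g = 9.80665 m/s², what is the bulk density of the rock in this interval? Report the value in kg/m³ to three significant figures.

ρ = (dP/dz)/g = 1.14 psi/ft / 9.80665 m/s² = 25787 Pa/m / 9.80665 m/s² = 2629.6 kg/m³

2630 kg/m³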